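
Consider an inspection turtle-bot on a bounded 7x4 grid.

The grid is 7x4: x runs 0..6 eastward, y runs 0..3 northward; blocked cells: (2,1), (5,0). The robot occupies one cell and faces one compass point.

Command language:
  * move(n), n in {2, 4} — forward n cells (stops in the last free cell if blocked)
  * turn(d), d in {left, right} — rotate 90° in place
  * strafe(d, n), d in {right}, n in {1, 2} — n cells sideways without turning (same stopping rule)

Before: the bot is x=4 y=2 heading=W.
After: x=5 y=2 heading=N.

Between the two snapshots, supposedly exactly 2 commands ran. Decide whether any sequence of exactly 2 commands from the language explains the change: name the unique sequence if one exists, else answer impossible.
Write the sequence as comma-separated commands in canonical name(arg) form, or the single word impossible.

key: running strafe(right, 1) before turn(right) would end elsewhere — order is forced
t0: x=4 y=2 heading=W
step 1 (turn(right)): x=4 y=2 heading=N
step 2 (strafe(right, 1)): x=5 y=2 heading=N
no rival 2-sequence matches.

turn(right), strafe(right, 1)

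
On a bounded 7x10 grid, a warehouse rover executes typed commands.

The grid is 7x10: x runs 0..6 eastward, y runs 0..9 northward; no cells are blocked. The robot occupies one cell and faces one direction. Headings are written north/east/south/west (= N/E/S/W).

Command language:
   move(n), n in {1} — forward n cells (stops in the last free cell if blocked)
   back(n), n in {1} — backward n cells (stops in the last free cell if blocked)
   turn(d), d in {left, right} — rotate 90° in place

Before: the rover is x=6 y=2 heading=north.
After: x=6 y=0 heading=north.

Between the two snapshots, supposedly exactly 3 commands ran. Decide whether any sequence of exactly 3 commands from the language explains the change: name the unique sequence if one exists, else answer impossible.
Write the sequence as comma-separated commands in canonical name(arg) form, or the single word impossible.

key: the third back(1) runs into the grid edge before its full distance
begin: x=6 y=2 heading=north
t=1 back(1) ⇒ x=6 y=1 heading=north
t=2 back(1) ⇒ x=6 y=0 heading=north
t=3 back(1) ⇒ x=6 y=0 heading=north
no rival 3-sequence matches.

back(1), back(1), back(1)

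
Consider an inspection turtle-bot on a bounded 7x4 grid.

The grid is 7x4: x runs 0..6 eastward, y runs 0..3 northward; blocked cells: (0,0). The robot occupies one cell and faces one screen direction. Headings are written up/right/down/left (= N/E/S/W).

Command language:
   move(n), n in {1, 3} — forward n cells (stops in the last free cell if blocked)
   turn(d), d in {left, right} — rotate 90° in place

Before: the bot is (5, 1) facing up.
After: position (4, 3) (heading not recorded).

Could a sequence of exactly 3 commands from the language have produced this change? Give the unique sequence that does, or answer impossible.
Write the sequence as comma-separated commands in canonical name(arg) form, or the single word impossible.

move(3), turn(left), move(1)

key: move(3) runs into the grid edge before its full distance
begin: (5, 1) facing up
t=1 move(3) ⇒ (5, 3) facing up
t=2 turn(left) ⇒ (5, 3) facing left
t=3 move(1) ⇒ (4, 3) facing left
uniquely the one of 64 3-step routes that fits.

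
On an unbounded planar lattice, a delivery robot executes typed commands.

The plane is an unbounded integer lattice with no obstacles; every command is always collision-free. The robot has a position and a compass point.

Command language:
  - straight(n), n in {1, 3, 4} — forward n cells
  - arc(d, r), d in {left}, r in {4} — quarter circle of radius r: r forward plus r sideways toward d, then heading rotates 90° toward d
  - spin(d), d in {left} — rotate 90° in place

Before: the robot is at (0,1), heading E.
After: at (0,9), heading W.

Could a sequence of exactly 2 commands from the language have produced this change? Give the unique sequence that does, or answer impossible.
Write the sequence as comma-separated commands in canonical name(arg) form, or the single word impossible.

arc(left, 4), arc(left, 4)

key: position moved to (0,9) AND the heading swung to W — translation plus rotation needed
from: at (0,1), heading E
step 1 (arc(left, 4)): at (4,5), heading N
step 2 (arc(left, 4)): at (0,9), heading W
no rival 2-sequence matches.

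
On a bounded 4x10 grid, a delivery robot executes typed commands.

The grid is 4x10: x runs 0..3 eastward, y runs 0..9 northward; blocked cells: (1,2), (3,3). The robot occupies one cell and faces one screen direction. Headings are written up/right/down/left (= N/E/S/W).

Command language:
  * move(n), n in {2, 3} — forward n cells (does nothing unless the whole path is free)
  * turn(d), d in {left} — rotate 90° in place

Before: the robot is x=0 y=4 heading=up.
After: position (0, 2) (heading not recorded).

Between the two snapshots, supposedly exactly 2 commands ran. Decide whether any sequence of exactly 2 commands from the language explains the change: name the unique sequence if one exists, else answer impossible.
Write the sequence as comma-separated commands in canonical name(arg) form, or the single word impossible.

impossible

no 2-step route produces this change.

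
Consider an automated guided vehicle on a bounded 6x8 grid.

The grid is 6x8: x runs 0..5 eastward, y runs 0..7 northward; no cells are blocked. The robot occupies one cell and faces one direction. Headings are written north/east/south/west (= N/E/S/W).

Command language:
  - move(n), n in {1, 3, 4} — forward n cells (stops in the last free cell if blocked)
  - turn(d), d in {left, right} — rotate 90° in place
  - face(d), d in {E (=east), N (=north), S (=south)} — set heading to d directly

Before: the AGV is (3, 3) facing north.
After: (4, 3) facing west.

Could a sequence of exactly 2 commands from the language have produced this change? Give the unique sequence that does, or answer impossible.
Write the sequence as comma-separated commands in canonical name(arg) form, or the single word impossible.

impossible

checked all 2-command options: none fits.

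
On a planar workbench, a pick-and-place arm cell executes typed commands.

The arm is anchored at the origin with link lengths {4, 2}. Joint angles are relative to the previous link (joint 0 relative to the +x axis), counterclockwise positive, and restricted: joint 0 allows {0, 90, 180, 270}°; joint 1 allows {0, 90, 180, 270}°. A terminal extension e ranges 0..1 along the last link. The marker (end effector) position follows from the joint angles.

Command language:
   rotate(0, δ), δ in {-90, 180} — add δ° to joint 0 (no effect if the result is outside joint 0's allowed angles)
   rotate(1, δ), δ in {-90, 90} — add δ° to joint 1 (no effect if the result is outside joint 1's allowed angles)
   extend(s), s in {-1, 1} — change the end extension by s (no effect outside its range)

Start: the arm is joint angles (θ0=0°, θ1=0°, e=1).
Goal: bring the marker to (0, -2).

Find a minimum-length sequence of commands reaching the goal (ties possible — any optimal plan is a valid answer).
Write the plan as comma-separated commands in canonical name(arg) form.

rotate(0, -90), rotate(1, 90), rotate(1, 90), extend(-1)

begin: joint angles (θ0=0°, θ1=0°, e=1)
step 1 (rotate(0, -90)): joint angles (θ0=270°, θ1=0°, e=1)
step 2 (rotate(1, 90)): joint angles (θ0=270°, θ1=90°, e=1)
step 3 (rotate(1, 90)): joint angles (θ0=270°, θ1=180°, e=1)
step 4 (extend(-1)): joint angles (θ0=270°, θ1=180°, e=0)
nothing shorter than 4 reaches the goal.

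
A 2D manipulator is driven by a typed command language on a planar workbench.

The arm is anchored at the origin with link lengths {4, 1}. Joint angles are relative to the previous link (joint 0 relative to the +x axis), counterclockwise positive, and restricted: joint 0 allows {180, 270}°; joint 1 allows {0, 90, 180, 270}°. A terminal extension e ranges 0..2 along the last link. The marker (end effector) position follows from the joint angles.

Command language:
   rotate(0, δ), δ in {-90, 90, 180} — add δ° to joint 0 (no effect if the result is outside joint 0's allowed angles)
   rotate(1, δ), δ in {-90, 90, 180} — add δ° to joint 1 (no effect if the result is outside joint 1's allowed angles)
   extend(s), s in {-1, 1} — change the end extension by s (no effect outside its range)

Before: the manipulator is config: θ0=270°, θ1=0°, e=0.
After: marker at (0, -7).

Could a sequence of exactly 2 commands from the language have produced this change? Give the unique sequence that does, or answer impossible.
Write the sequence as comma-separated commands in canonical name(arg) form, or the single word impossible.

extend(1), extend(1)

start: config: θ0=270°, θ1=0°, e=0
step 1 (extend(1)): config: θ0=270°, θ1=0°, e=1
step 2 (extend(1)): config: θ0=270°, θ1=0°, e=2
no rival 2-sequence matches.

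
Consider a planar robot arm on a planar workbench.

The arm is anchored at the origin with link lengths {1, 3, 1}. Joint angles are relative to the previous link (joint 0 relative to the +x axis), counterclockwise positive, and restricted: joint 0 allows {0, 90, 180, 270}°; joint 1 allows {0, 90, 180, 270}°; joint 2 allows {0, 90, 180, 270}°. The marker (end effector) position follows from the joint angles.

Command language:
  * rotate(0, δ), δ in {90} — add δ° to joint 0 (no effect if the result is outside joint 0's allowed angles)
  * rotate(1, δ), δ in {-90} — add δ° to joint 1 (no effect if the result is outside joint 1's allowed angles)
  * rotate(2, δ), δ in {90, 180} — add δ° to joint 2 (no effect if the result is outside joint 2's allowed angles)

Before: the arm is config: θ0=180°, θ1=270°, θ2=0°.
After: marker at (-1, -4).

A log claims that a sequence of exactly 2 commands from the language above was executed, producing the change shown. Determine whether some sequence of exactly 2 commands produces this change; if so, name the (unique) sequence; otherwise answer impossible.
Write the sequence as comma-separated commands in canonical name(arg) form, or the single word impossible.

from: config: θ0=180°, θ1=270°, θ2=0°
1. rotate(1, -90) → config: θ0=180°, θ1=180°, θ2=0°
2. rotate(1, -90) → config: θ0=180°, θ1=90°, θ2=0°
all 16 alternatives checked — unique.

rotate(1, -90), rotate(1, -90)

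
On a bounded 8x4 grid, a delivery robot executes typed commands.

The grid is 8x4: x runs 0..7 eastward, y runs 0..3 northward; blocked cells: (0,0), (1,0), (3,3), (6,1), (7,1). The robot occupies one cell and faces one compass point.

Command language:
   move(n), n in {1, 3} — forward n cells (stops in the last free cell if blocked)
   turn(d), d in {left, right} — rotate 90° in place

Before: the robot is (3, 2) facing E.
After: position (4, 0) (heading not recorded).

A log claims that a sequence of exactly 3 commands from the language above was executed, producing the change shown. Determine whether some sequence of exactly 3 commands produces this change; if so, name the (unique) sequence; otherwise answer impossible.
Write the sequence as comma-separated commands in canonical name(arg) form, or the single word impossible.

move(1), turn(right), move(3)

key: order matters: swapping move(1) and move(3) lands elsewhere
initial: (3, 2) facing E
1. move(1) → (4, 2) facing E
2. turn(right) → (4, 2) facing S
3. move(3) → (4, 0) facing S
no other 3-command option fits: unique.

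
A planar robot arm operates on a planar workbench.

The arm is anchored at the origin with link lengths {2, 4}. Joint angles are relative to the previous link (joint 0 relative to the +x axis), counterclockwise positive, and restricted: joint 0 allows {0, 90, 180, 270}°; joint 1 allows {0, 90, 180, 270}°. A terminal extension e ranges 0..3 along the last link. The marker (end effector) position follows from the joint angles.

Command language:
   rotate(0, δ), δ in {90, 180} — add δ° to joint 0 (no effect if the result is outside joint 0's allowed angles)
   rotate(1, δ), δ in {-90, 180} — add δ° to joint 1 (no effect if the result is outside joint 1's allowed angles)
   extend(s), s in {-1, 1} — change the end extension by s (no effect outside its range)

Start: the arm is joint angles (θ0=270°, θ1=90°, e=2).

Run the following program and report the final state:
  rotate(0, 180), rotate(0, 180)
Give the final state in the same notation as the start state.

joint angles (θ0=270°, θ1=90°, e=2)

from: joint angles (θ0=270°, θ1=90°, e=2)
step 1 (rotate(0, 180)): joint angles (θ0=90°, θ1=90°, e=2)
step 2 (rotate(0, 180)): joint angles (θ0=270°, θ1=90°, e=2)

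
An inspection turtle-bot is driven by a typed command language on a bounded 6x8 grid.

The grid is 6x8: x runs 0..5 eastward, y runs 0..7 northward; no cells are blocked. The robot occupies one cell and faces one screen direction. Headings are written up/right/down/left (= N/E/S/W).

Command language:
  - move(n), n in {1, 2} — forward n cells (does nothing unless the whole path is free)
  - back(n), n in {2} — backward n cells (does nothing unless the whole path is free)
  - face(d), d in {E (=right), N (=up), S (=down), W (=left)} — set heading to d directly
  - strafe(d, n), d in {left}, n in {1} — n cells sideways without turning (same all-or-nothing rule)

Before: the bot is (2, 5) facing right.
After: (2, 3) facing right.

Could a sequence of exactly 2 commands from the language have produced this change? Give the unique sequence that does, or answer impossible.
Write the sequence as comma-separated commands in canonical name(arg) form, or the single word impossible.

impossible

checked all 2-command options: none fits.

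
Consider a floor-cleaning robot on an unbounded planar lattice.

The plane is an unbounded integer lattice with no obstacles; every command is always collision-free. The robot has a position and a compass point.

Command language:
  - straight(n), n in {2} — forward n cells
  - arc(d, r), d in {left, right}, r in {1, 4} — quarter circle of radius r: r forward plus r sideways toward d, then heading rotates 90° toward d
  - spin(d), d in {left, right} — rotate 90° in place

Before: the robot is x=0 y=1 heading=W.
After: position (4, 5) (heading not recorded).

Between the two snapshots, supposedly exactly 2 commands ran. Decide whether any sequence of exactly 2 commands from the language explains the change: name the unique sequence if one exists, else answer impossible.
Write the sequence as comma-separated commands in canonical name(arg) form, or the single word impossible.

key: running arc(right, 4) before spin(right) would end elsewhere — order is forced
start: x=0 y=1 heading=W
[1] after spin(right): x=0 y=1 heading=N
[2] after arc(right, 4): x=4 y=5 heading=E
no rival 2-sequence matches.

spin(right), arc(right, 4)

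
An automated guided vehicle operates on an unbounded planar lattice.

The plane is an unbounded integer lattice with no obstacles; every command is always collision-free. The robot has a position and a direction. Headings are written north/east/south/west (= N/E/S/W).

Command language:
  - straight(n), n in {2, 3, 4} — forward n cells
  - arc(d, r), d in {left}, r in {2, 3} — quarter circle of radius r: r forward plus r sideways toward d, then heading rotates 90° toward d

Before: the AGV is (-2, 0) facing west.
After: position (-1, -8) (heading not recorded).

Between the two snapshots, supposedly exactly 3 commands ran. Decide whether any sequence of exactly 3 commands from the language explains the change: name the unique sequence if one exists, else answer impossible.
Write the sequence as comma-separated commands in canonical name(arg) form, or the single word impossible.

key: order matters: swapping arc(left, 2) and arc(left, 3) lands elsewhere
begin: (-2, 0) facing west
t=1 arc(left, 2) ⇒ (-4, -2) facing south
t=2 straight(3) ⇒ (-4, -5) facing south
t=3 arc(left, 3) ⇒ (-1, -8) facing east
no other 3-command option fits: unique.

arc(left, 2), straight(3), arc(left, 3)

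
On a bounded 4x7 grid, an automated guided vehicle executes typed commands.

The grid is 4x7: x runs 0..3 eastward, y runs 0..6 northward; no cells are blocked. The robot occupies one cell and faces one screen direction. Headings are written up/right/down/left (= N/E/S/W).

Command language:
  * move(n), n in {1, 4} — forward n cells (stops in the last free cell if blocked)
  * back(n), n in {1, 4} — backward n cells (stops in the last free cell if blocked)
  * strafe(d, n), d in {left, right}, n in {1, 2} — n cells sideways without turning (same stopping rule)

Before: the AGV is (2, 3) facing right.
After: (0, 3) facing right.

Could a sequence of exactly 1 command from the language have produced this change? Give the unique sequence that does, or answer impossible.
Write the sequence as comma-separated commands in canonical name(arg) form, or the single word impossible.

back(4)

key: heading stays E — the single command does not turn
initial: (2, 3) facing right
t=1 back(4) ⇒ (0, 3) facing right
all 8 alternatives checked — unique.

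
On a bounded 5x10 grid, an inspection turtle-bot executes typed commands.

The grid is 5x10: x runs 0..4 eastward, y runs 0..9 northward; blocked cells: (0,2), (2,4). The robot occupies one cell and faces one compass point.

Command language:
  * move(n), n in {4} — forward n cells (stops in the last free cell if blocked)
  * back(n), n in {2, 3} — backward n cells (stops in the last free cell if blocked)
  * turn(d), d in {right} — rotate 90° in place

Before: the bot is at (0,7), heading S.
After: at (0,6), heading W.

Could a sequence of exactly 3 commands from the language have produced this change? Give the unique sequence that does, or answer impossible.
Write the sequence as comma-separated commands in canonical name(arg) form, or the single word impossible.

move(4), back(3), turn(right)

key: order matters: swapping move(4) and turn(right) lands elsewhere
start: at (0,7), heading S
[1] after move(4): at (0,3), heading S
[2] after back(3): at (0,6), heading S
[3] after turn(right): at (0,6), heading W
no other 3-command option fits: unique.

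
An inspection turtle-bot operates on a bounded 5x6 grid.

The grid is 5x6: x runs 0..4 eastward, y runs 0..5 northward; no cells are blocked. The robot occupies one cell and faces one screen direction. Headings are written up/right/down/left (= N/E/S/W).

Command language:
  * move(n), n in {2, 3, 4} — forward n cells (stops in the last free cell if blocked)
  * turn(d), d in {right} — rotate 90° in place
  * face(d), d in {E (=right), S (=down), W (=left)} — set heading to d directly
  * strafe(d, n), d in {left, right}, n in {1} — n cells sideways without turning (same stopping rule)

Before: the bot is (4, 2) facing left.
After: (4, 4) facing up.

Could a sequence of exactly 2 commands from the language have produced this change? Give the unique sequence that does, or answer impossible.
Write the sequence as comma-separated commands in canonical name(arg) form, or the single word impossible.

key: cell and facing (now N) both changed — the 2 commands mix motion and turning
start: (4, 2) facing left
1. turn(right) → (4, 2) facing up
2. move(2) → (4, 4) facing up
uniquely the one of 81 2-step routes that fits.

turn(right), move(2)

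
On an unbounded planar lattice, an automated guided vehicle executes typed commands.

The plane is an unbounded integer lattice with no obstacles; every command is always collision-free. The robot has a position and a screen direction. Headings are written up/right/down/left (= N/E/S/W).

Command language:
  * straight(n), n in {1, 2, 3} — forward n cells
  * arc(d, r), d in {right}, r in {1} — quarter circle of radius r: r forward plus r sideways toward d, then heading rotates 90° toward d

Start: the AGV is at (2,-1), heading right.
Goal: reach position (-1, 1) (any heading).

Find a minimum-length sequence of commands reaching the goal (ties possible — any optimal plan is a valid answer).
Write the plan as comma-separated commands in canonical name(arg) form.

start: at (2,-1), heading right
1. arc(right, 1) → at (3,-2), heading down
2. arc(right, 1) → at (2,-3), heading left
3. straight(2) → at (0,-3), heading left
4. arc(right, 1) → at (-1,-2), heading up
5. straight(3) → at (-1,1), heading up
shorter routes all fall short; 5 is best.

arc(right, 1), arc(right, 1), straight(2), arc(right, 1), straight(3)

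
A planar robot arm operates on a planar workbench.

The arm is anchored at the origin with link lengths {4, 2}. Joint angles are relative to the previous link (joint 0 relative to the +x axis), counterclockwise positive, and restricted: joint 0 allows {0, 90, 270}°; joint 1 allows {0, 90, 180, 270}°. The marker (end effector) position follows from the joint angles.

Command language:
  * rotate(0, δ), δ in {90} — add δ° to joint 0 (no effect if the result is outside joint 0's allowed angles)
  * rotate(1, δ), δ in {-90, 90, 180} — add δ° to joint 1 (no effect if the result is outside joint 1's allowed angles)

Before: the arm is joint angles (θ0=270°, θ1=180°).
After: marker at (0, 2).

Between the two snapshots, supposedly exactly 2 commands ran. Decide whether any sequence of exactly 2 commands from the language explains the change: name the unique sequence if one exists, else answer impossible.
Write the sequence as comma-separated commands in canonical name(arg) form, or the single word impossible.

rotate(0, 90), rotate(0, 90)

from: joint angles (θ0=270°, θ1=180°)
[1] after rotate(0, 90): joint angles (θ0=0°, θ1=180°)
[2] after rotate(0, 90): joint angles (θ0=90°, θ1=180°)
no other 2-command option fits: unique.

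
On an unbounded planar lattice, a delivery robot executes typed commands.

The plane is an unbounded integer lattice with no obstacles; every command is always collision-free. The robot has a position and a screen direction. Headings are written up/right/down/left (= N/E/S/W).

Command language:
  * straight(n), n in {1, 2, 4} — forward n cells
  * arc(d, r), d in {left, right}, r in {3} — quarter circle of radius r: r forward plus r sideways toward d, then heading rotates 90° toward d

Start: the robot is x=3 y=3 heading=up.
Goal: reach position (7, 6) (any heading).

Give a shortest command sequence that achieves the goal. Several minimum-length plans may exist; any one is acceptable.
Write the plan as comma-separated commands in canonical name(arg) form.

arc(right, 3), straight(1)

start: x=3 y=3 heading=up
[1] after arc(right, 3): x=6 y=6 heading=right
[2] after straight(1): x=7 y=6 heading=right
no 1-step plan works, so 2 is optimal.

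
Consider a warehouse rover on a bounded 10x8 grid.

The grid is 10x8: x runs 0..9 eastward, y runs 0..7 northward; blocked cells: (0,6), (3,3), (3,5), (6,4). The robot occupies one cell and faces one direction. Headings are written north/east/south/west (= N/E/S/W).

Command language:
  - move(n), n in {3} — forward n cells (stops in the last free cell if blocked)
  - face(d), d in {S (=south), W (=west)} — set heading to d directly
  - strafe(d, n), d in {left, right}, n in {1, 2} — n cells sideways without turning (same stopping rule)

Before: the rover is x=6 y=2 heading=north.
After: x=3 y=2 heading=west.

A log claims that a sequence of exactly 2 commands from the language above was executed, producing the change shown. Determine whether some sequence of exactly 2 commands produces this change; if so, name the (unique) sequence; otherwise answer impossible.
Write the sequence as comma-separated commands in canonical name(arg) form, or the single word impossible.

face(W), move(3)

key: order matters: swapping face(W) and move(3) lands elsewhere
start: x=6 y=2 heading=north
[1] after face(W): x=6 y=2 heading=west
[2] after move(3): x=3 y=2 heading=west
uniquely the one of 49 2-step routes that fits.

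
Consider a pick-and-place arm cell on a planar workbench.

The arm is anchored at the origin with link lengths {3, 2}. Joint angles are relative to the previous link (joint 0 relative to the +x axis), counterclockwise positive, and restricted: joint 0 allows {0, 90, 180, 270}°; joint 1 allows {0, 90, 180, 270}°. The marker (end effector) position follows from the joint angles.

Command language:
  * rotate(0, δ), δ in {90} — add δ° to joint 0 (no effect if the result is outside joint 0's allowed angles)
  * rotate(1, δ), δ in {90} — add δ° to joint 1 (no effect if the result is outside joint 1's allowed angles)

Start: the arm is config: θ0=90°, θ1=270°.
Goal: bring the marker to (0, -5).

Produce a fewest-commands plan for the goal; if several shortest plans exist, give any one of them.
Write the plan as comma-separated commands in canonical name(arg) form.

t0: config: θ0=90°, θ1=270°
[1] after rotate(0, 90): config: θ0=180°, θ1=270°
[2] after rotate(0, 90): config: θ0=270°, θ1=270°
[3] after rotate(1, 90): config: θ0=270°, θ1=0°
minimal: 3 command(s), checked below 3.

rotate(0, 90), rotate(0, 90), rotate(1, 90)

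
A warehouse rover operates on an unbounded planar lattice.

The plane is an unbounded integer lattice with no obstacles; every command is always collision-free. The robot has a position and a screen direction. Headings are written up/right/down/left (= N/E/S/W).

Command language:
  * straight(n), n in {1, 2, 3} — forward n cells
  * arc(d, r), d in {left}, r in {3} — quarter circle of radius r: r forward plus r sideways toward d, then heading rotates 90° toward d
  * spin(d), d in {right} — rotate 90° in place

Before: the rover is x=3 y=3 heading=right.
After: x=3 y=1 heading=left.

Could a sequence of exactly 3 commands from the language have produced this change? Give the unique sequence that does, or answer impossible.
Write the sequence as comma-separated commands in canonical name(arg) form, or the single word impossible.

spin(right), straight(2), spin(right)

key: position moved to (3,1) AND the heading swung to W — translation plus rotation needed
start: x=3 y=3 heading=right
[1] after spin(right): x=3 y=3 heading=down
[2] after straight(2): x=3 y=1 heading=down
[3] after spin(right): x=3 y=1 heading=left
no rival 3-sequence matches.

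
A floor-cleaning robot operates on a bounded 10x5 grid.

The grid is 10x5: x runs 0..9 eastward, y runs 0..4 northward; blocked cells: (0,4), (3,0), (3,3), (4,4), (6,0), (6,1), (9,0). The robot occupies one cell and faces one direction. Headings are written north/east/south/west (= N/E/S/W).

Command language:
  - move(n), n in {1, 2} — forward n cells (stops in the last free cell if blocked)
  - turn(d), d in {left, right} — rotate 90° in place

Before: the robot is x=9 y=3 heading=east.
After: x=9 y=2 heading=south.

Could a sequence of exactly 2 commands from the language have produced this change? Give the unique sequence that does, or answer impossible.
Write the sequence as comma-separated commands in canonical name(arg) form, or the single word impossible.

turn(right), move(1)

key: order matters: swapping turn(right) and move(1) lands elsewhere
initial: x=9 y=3 heading=east
step 1 (turn(right)): x=9 y=3 heading=south
step 2 (move(1)): x=9 y=2 heading=south
all 16 alternatives checked — unique.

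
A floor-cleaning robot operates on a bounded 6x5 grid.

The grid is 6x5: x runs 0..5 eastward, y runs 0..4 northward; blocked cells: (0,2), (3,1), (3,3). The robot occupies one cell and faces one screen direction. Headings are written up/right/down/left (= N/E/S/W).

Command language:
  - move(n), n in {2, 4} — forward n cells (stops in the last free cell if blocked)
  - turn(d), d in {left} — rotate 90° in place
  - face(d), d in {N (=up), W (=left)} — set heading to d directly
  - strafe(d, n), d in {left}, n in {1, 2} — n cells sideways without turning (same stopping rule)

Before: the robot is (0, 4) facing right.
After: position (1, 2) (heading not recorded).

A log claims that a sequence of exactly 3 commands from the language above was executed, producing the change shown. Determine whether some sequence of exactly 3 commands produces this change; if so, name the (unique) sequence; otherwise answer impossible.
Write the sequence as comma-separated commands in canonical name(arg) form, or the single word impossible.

no 3-step route produces this change.

impossible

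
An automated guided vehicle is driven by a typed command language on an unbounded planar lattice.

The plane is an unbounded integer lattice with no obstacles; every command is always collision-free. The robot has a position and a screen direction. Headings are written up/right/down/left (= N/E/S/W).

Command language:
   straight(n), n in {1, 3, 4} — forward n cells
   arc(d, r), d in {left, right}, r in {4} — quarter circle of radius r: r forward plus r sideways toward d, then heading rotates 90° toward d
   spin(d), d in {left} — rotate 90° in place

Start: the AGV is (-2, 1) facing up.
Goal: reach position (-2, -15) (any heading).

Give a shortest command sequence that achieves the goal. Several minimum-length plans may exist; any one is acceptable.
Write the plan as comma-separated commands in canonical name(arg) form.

from: (-2, 1) facing up
t=1 spin(left) ⇒ (-2, 1) facing left
t=2 arc(left, 4) ⇒ (-6, -3) facing down
t=3 arc(left, 4) ⇒ (-2, -7) facing right
t=4 arc(right, 4) ⇒ (2, -11) facing down
t=5 arc(right, 4) ⇒ (-2, -15) facing left
no 4-step plan works, so 5 is optimal.

spin(left), arc(left, 4), arc(left, 4), arc(right, 4), arc(right, 4)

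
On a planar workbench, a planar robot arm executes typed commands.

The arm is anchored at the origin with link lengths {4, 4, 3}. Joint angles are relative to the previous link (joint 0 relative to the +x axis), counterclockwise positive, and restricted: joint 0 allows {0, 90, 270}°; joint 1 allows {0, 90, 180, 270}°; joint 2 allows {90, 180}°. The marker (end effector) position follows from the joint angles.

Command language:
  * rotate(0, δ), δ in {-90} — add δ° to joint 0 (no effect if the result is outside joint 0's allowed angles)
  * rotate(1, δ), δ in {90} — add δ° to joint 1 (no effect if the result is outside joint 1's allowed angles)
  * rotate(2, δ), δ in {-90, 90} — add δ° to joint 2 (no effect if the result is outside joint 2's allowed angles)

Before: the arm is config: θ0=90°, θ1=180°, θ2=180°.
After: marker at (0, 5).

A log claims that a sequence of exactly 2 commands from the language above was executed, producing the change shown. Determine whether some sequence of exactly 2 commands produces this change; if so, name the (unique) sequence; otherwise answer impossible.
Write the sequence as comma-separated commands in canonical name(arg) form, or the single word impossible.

rotate(1, 90), rotate(1, 90)

initial: config: θ0=90°, θ1=180°, θ2=180°
t=1 rotate(1, 90) ⇒ config: θ0=90°, θ1=270°, θ2=180°
t=2 rotate(1, 90) ⇒ config: θ0=90°, θ1=0°, θ2=180°
no rival 2-sequence matches.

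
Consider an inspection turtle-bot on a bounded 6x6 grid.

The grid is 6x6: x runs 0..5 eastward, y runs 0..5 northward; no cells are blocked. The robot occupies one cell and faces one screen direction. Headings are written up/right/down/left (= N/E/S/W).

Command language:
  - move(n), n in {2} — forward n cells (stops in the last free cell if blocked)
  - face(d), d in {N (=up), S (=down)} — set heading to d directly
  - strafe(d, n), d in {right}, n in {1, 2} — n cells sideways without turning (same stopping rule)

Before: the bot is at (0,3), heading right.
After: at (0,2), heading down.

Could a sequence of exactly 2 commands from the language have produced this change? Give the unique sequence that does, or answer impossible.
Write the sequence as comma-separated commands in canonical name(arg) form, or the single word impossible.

strafe(right, 1), face(S)

key: cell and facing (now S) both changed — the 2 commands mix motion and turning
begin: at (0,3), heading right
t=1 strafe(right, 1) ⇒ at (0,2), heading right
t=2 face(S) ⇒ at (0,2), heading down
all 25 alternatives checked — unique.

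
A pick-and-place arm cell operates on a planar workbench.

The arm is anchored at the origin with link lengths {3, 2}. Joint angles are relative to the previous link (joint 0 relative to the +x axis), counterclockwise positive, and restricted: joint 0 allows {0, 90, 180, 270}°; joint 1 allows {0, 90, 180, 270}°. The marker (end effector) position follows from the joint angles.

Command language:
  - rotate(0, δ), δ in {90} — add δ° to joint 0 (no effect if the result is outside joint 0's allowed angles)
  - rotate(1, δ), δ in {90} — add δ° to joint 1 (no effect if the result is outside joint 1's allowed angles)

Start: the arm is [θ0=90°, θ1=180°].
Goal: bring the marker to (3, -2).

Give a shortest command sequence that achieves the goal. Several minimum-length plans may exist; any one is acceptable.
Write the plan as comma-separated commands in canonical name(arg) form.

from: [θ0=90°, θ1=180°]
1. rotate(0, 90) → [θ0=180°, θ1=180°]
2. rotate(0, 90) → [θ0=270°, θ1=180°]
3. rotate(0, 90) → [θ0=0°, θ1=180°]
4. rotate(1, 90) → [θ0=0°, θ1=270°]
no 3-step plan works, so 4 is optimal.

rotate(0, 90), rotate(0, 90), rotate(0, 90), rotate(1, 90)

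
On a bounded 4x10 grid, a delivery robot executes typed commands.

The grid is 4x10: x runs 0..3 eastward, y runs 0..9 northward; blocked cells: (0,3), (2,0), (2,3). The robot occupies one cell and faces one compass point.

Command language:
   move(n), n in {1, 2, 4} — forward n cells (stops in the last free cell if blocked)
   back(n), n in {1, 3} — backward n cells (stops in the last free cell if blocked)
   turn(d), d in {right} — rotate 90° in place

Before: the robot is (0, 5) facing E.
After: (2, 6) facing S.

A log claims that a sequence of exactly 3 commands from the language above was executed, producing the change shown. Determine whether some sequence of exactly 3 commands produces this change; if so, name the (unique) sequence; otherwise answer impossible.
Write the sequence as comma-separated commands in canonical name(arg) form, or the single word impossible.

move(2), turn(right), back(1)

key: cell and facing (now S) both changed — the 3 commands mix motion and turning
t0: (0, 5) facing E
t=1 move(2) ⇒ (2, 5) facing E
t=2 turn(right) ⇒ (2, 5) facing S
t=3 back(1) ⇒ (2, 6) facing S
uniquely the one of 216 3-step routes that fits.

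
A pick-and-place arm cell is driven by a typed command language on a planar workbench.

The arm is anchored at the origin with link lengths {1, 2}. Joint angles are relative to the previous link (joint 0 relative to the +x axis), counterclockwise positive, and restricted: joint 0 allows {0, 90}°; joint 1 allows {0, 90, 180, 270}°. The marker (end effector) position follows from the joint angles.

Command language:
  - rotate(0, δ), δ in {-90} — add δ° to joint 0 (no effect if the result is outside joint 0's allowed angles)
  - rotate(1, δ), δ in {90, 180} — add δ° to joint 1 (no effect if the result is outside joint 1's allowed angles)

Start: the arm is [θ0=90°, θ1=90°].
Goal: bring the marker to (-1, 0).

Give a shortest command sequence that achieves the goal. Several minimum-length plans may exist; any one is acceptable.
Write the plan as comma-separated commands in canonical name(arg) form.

initial: [θ0=90°, θ1=90°]
step 1 (rotate(1, 90)): [θ0=90°, θ1=180°]
step 2 (rotate(0, -90)): [θ0=0°, θ1=180°]
shorter routes all fall short; 2 is best.

rotate(1, 90), rotate(0, -90)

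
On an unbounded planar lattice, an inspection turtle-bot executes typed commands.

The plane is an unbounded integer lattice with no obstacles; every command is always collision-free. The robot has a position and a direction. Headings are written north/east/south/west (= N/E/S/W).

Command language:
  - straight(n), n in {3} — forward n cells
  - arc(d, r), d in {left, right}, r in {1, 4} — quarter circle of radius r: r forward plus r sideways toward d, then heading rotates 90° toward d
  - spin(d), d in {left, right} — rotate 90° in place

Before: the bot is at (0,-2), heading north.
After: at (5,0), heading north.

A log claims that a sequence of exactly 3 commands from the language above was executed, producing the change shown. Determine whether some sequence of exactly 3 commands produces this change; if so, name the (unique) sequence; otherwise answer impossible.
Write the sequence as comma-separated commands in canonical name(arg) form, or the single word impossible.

arc(right, 1), straight(3), arc(left, 1)

key: still facing N at the end — net rotation zero over 3 steps
begin: at (0,-2), heading north
t=1 arc(right, 1) ⇒ at (1,-1), heading east
t=2 straight(3) ⇒ at (4,-1), heading east
t=3 arc(left, 1) ⇒ at (5,0), heading north
no rival 3-sequence matches.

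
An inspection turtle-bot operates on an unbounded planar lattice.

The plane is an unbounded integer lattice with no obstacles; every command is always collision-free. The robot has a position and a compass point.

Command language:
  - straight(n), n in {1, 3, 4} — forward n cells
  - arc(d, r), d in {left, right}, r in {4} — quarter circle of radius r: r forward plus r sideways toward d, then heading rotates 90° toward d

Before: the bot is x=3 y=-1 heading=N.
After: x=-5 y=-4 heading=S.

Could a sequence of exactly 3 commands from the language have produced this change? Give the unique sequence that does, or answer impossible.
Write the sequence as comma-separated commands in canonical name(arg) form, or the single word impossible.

arc(left, 4), arc(left, 4), straight(3)

key: position moved to (-5,-4) AND the heading swung to S — translation plus rotation needed
t0: x=3 y=-1 heading=N
step 1 (arc(left, 4)): x=-1 y=3 heading=W
step 2 (arc(left, 4)): x=-5 y=-1 heading=S
step 3 (straight(3)): x=-5 y=-4 heading=S
no other 3-command option fits: unique.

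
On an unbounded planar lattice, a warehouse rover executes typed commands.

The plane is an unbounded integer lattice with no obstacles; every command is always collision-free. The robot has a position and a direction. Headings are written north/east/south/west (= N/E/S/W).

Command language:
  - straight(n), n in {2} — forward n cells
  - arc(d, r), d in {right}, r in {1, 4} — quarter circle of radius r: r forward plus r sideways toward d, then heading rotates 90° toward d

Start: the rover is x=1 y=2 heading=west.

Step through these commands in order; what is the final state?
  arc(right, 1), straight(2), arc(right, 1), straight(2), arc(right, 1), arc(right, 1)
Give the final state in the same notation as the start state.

initial: x=1 y=2 heading=west
1. arc(right, 1) → x=0 y=3 heading=north
2. straight(2) → x=0 y=5 heading=north
3. arc(right, 1) → x=1 y=6 heading=east
4. straight(2) → x=3 y=6 heading=east
5. arc(right, 1) → x=4 y=5 heading=south
6. arc(right, 1) → x=3 y=4 heading=west

x=3 y=4 heading=west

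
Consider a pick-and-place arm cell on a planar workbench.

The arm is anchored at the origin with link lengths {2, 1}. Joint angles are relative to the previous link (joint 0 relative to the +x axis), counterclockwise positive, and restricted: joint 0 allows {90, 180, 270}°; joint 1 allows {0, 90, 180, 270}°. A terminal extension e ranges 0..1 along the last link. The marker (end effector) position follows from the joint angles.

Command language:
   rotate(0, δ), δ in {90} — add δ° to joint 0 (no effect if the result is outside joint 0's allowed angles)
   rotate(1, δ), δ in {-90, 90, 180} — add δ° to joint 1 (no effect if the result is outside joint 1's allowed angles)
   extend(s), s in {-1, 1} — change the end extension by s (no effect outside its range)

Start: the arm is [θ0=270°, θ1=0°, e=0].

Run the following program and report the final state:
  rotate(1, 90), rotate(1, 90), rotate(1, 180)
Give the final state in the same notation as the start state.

[θ0=270°, θ1=0°, e=0]

begin: [θ0=270°, θ1=0°, e=0]
t=1 rotate(1, 90) ⇒ [θ0=270°, θ1=90°, e=0]
t=2 rotate(1, 90) ⇒ [θ0=270°, θ1=180°, e=0]
t=3 rotate(1, 180) ⇒ [θ0=270°, θ1=0°, e=0]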